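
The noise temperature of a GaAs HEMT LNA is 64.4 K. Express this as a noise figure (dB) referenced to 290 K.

F = 1 + T_e/T₀ = 1 + 64.4/290 = 1.22207
NF = 10 log₁₀(1.22207) = 0.871 dB

0.871 dB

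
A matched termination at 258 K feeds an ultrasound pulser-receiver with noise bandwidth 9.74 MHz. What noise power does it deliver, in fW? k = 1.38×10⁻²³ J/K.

P_n = kTB = 1.38×10⁻²³ × 258 × 9.74×10⁶ = 3.47×10⁻¹⁴ W = 34.7 fW

34.7 fW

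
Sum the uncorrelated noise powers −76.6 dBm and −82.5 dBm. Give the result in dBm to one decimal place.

Convert to linear, add, convert back:
P₁ = 2.19×10⁻¹¹ W, P₂ = 5.62×10⁻¹² W
P_tot = 2.75×10⁻¹¹ W → 10 log₁₀(P_tot / 10⁻³) = −75.6 dBm

−75.6 dBm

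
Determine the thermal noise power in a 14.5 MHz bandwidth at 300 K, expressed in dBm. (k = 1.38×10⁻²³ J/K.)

−102.2 dBm

P_n = kTB = 1.38×10⁻²³ × 300 × 1.45×10⁷ = 6.00×10⁻¹⁴ W
In dBm: 10 log₁₀(6.00×10⁻¹⁴ / 10⁻³) = −102.2 dBm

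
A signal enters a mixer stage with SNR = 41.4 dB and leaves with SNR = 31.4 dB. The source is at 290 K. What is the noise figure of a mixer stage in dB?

NF (dB) = SNR_in(dB) − SNR_out(dB) when the source is at T₀
NF = 41.4 − 31.4 = 10.0 dB

10.0 dB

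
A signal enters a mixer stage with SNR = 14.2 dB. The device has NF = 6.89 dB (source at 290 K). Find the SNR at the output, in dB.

7.31 dB

By definition F = SNR_in/SNR_out, so in dB: SNR_out = SNR_in − NF
SNR_out = 14.2 − 6.89 = 7.31 dB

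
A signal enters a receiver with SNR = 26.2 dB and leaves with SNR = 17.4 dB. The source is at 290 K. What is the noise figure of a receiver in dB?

8.8 dB

NF (dB) = SNR_in(dB) − SNR_out(dB) when the source is at T₀
NF = 26.2 − 17.4 = 8.8 dB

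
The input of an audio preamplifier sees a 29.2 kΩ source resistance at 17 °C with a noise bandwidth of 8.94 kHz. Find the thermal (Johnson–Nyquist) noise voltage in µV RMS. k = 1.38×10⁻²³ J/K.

2.04 µV

T = 17 °C + 273.15 = 290.15 K
V_n = √(4kTRB)
4kTRB = 4 × 1.38×10⁻²³ × 290.15 × 2.92×10⁴ × 8.94×10³ = 4.18×10⁻¹² V²
V_n = √(4.18×10⁻¹²) = 2.04×10⁻⁶ V = 2.04 µV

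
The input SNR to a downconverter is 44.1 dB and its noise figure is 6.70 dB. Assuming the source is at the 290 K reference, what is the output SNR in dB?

37.40 dB

By definition F = SNR_in/SNR_out, so in dB: SNR_out = SNR_in − NF
SNR_out = 44.1 − 6.70 = 37.40 dB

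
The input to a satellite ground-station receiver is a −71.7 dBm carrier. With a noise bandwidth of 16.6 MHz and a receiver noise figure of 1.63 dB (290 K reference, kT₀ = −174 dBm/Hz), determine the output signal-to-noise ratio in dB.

28.5 dB

Noise floor: N = −174 + 10 log₁₀(B) + NF
10 log₁₀(1.66×10⁷) = 72.2 dB
N = −174 + 72.2 + 1.63 = −100.17 dBm
SNR = P_sig − N = −71.7 − (−100.17) = 28.47 dB → 28.5 dB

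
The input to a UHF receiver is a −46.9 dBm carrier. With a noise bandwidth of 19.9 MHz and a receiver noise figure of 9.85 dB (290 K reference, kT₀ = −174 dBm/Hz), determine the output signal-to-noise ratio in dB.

44.3 dB

Noise floor: N = −174 + 10 log₁₀(B) + NF
10 log₁₀(1.99×10⁷) = 72.99 dB
N = −174 + 72.99 + 9.85 = −91.16 dBm
SNR = P_sig − N = −46.9 − (−91.16) = 44.26 dB → 44.3 dB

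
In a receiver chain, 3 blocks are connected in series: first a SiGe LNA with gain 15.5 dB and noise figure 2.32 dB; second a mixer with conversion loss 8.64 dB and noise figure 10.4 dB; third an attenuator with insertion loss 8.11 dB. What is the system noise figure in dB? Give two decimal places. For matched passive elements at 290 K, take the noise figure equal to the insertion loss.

4.93 dB

Convert to linear (a loss of L dB is a gain of −L dB): F_i = 10^(NF_i/10), G_i = 10^(G_i,dB/10)
  Stage 1: F_1 = 10^(2.32/10) = 1.706, G_1 = 10^(15.5/10) = 35.48
  Stage 2: F_2 = 10^(10.4/10) = 10.96, G_2 = 10^(−8.64/10) = 0.1368
  Stage 3: F_3 = 10^(8.11/10) = 6.471, G_3 = 10^(−8.11/10) = 0.1545
Friis cascade:
  F = 1.706 + (10.96 − 1)/35.48 + (6.471 − 1)/4.853 = 3.114
NF = 10 log₁₀(3.114) = 4.93 dB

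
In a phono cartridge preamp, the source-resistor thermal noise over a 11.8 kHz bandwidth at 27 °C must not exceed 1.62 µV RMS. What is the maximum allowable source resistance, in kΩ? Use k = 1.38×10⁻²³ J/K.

13.4 kΩ

T = 27 °C + 273.15 = 300.15 K
Johnson–Nyquist: V_n = √(4kTRB) ⇒ R = V_n² / (4kTB)
4kTB = 4 × 1.38×10⁻²³ × 300.15 × 1.18×10⁴ = 1.96×10⁻¹⁶
R = (1.62×10⁻⁶)² / 1.96×10⁻¹⁶ = 1.34×10⁴ Ω = 13.4 kΩ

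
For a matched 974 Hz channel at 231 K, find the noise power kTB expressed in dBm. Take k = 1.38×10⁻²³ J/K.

−145.1 dBm

P_n = kTB = 1.38×10⁻²³ × 231 × 9.74×10² = 3.10×10⁻¹⁸ W
In dBm: 10 log₁₀(3.10×10⁻¹⁸ / 10⁻³) = −145.1 dBm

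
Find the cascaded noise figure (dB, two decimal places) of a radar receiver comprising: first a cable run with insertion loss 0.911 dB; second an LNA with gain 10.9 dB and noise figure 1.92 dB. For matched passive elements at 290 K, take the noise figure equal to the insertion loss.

Convert to linear (a loss of L dB is a gain of −L dB): F_i = 10^(NF_i/10), G_i = 10^(G_i,dB/10)
  Stage 1: F_1 = 10^(0.911/10) = 1.233, G_1 = 10^(−0.911/10) = 0.8108
  Stage 2: F_2 = 10^(1.92/10) = 1.556, G_2 = 10^(10.9/10) = 12.30
Friis cascade:
  F = 1.233 + (1.556 − 1)/0.8108 = 1.919
NF = 10 log₁₀(1.919) = 2.83 dB

2.83 dB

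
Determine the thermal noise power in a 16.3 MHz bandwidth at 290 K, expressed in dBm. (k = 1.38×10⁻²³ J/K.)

P_n = kTB = 1.38×10⁻²³ × 290 × 1.63×10⁷ = 6.52×10⁻¹⁴ W
In dBm: 10 log₁₀(6.52×10⁻¹⁴ / 10⁻³) = −101.9 dBm

−101.9 dBm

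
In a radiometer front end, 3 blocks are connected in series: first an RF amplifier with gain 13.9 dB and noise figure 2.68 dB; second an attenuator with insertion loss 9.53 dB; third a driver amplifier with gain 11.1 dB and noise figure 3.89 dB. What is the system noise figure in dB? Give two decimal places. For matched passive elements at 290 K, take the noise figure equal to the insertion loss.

4.33 dB

Convert to linear (a loss of L dB is a gain of −L dB): F_i = 10^(NF_i/10), G_i = 10^(G_i,dB/10)
  Stage 1: F_1 = 10^(2.68/10) = 1.854, G_1 = 10^(13.9/10) = 24.55
  Stage 2: F_2 = 10^(9.53/10) = 8.974, G_2 = 10^(−9.53/10) = 0.1114
  Stage 3: F_3 = 10^(3.89/10) = 2.449, G_3 = 10^(11.1/10) = 12.88
Friis cascade:
  F = 1.854 + (8.974 − 1)/24.55 + (2.449 − 1)/2.735 = 2.708
NF = 10 log₁₀(2.708) = 4.33 dB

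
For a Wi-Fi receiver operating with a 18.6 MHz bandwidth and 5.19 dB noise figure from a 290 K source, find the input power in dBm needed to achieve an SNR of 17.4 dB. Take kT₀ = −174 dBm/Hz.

Sensitivity = −174 + 10 log₁₀(B) + NF + SNR_min
= −174 + 72.7 + 5.19 + 17.4
= −78.71 dBm → −78.7 dBm

−78.7 dBm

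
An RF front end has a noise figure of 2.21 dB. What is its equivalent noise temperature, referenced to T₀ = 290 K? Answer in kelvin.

F = 10^(2.21/10) = 1.66341
T_e = (F − 1)·T₀ = (1.66341 − 1) × 290 = 192 K

192 K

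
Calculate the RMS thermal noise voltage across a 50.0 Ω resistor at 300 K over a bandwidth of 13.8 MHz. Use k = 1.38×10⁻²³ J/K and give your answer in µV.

3.38 µV

V_n = √(4kTRB)
4kTRB = 4 × 1.38×10⁻²³ × 300 × 5.00×10¹ × 1.38×10⁷ = 1.14×10⁻¹¹ V²
V_n = √(1.14×10⁻¹¹) = 3.38×10⁻⁶ V = 3.38 µV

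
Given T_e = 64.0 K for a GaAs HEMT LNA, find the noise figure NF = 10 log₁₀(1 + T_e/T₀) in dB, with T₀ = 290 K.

F = 1 + T_e/T₀ = 1 + 64.0/290 = 1.22069
NF = 10 log₁₀(1.22069) = 0.866 dB

0.866 dB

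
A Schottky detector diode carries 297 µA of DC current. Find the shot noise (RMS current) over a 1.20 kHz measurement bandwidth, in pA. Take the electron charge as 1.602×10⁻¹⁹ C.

338 pA

I_n = √(2qI·B)
2qI·B = 2 × 1.602×10⁻¹⁹ × 2.97×10⁻⁴ × 1.20×10³ = 1.14×10⁻¹⁹ A²
I_n = √(1.14×10⁻¹⁹) = 3.38×10⁻¹⁰ A = 338 pA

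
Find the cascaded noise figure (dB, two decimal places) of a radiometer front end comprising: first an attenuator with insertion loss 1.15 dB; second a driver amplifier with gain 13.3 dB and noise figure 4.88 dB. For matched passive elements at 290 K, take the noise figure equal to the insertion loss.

6.03 dB

Convert to linear (a loss of L dB is a gain of −L dB): F_i = 10^(NF_i/10), G_i = 10^(G_i,dB/10)
  Stage 1: F_1 = 10^(1.15/10) = 1.303, G_1 = 10^(−1.15/10) = 0.7674
  Stage 2: F_2 = 10^(4.88/10) = 3.076, G_2 = 10^(13.3/10) = 21.38
Friis cascade:
  F = 1.303 + (3.076 − 1)/0.7674 = 4.009
NF = 10 log₁₀(4.009) = 6.03 dB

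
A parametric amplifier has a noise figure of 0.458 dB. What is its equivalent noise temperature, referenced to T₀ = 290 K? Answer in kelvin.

F = 10^(0.458/10) = 1.11122
T_e = (F − 1)·T₀ = (1.11122 − 1) × 290 = 32.3 K

32.3 K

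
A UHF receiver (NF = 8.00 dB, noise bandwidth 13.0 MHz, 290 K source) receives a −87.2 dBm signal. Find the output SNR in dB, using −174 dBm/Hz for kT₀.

Noise floor: N = −174 + 10 log₁₀(B) + NF
10 log₁₀(1.30×10⁷) = 71.14 dB
N = −174 + 71.14 + 8.00 = −94.86 dBm
SNR = P_sig − N = −87.2 − (−94.86) = 7.66 dB → 7.7 dB

7.7 dB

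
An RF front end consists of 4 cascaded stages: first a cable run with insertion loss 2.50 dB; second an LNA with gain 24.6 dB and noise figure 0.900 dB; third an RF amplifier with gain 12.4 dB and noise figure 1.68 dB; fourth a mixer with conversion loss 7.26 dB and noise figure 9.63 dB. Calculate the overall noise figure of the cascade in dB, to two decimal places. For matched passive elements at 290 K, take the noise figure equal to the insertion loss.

3.41 dB

Convert to linear (a loss of L dB is a gain of −L dB): F_i = 10^(NF_i/10), G_i = 10^(G_i,dB/10)
  Stage 1: F_1 = 10^(2.50/10) = 1.778, G_1 = 10^(−2.50/10) = 0.5623
  Stage 2: F_2 = 10^(0.900/10) = 1.230, G_2 = 10^(24.6/10) = 288.4
  Stage 3: F_3 = 10^(1.68/10) = 1.472, G_3 = 10^(12.4/10) = 17.38
  Stage 4: F_4 = 10^(9.63/10) = 9.183, G_4 = 10^(−7.26/10) = 0.1879
Friis cascade:
  F = 1.778 + (1.230 − 1)/0.5623 + (1.472 − 1)/162.2 + (9.183 − 1)/2818 = 2.194
NF = 10 log₁₀(2.194) = 3.41 dB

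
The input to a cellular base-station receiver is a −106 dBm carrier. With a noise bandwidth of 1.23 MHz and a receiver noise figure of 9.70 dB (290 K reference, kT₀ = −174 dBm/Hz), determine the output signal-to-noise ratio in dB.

Noise floor: N = −174 + 10 log₁₀(B) + NF
10 log₁₀(1.23×10⁶) = 60.9 dB
N = −174 + 60.9 + 9.70 = −103.40 dBm
SNR = P_sig − N = −106 − (−103.40) = −2.60 dB → −2.6 dB

−2.6 dB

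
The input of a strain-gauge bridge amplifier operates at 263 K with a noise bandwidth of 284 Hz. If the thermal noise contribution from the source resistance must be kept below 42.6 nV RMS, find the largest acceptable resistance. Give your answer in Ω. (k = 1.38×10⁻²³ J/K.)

Johnson–Nyquist: V_n = √(4kTRB) ⇒ R = V_n² / (4kTB)
4kTB = 4 × 1.38×10⁻²³ × 263 × 2.84×10² = 4.12×10⁻¹⁸
R = (4.26×10⁻⁸)² / 4.12×10⁻¹⁸ = 4.40×10² Ω = 440 Ω

440 Ω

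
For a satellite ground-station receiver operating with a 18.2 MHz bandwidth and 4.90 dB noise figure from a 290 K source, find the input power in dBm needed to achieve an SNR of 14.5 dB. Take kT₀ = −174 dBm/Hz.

Sensitivity = −174 + 10 log₁₀(B) + NF + SNR_min
= −174 + 72.6 + 4.90 + 14.5
= −82.00 dBm → −82.0 dBm

−82.0 dBm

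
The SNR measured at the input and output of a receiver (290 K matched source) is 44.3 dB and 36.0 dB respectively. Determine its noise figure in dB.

8.3 dB

NF (dB) = SNR_in(dB) − SNR_out(dB) when the source is at T₀
NF = 44.3 − 36.0 = 8.3 dB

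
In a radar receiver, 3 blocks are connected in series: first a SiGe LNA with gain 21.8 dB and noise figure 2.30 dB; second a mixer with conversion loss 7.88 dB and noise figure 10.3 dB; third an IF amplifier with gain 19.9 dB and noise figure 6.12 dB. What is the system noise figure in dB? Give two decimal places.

2.76 dB

Convert to linear (a loss of L dB is a gain of −L dB): F_i = 10^(NF_i/10), G_i = 10^(G_i,dB/10)
  Stage 1: F_1 = 10^(2.30/10) = 1.698, G_1 = 10^(21.8/10) = 151.4
  Stage 2: F_2 = 10^(10.3/10) = 10.72, G_2 = 10^(−7.88/10) = 0.1629
  Stage 3: F_3 = 10^(6.12/10) = 4.093, G_3 = 10^(19.9/10) = 97.72
Friis cascade:
  F = 1.698 + (10.72 − 1)/151.4 + (4.093 − 1)/24.66 = 1.888
NF = 10 log₁₀(1.888) = 2.76 dB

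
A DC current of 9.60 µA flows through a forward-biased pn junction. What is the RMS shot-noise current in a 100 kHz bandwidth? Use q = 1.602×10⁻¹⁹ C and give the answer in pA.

I_n = √(2qI·B)
2qI·B = 2 × 1.602×10⁻¹⁹ × 9.60×10⁻⁶ × 1.00×10⁵ = 3.08×10⁻¹⁹ A²
I_n = √(3.08×10⁻¹⁹) = 5.55×10⁻¹⁰ A = 555 pA

555 pA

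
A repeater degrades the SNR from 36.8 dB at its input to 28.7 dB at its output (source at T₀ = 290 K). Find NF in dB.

NF (dB) = SNR_in(dB) − SNR_out(dB) when the source is at T₀
NF = 36.8 − 28.7 = 8.1 dB

8.1 dB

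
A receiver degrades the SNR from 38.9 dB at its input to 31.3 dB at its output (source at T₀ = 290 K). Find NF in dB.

7.6 dB

NF (dB) = SNR_in(dB) − SNR_out(dB) when the source is at T₀
NF = 38.9 − 31.3 = 7.6 dB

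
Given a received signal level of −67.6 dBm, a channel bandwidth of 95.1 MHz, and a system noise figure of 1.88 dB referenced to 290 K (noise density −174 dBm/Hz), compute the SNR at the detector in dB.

Noise floor: N = −174 + 10 log₁₀(B) + NF
10 log₁₀(9.51×10⁷) = 79.78 dB
N = −174 + 79.78 + 1.88 = −92.34 dBm
SNR = P_sig − N = −67.6 − (−92.34) = 24.74 dB → 24.7 dB

24.7 dB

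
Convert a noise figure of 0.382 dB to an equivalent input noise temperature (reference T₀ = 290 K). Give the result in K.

26.7 K

F = 10^(0.382/10) = 1.09194
T_e = (F − 1)·T₀ = (1.09194 − 1) × 290 = 26.7 K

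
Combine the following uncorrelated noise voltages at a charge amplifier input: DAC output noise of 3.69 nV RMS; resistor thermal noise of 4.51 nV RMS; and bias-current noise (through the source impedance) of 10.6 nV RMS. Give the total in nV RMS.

12.1 nV

Uncorrelated sources add in power (mean-square): V_tot = √(ΣV_i²)
V_tot = √[(3.69×10⁻⁹)² + (4.51×10⁻⁹)² + (1.06×10⁻⁸)²] = 1.21×10⁻⁸ V = 12.1 nV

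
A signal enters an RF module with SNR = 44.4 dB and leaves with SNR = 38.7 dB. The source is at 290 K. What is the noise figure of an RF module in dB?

NF (dB) = SNR_in(dB) − SNR_out(dB) when the source is at T₀
NF = 44.4 − 38.7 = 5.7 dB

5.7 dB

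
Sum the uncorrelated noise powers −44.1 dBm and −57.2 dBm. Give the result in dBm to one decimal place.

−43.9 dBm

Convert to linear, add, convert back:
P₁ = 3.89×10⁻⁸ W, P₂ = 1.91×10⁻⁹ W
P_tot = 4.08×10⁻⁸ W → 10 log₁₀(P_tot / 10⁻³) = −43.9 dBm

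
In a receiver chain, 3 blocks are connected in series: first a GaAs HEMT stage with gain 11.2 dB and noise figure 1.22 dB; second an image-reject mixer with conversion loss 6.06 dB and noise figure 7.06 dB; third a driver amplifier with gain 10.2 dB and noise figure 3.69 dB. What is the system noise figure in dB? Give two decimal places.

3.10 dB

Convert to linear (a loss of L dB is a gain of −L dB): F_i = 10^(NF_i/10), G_i = 10^(G_i,dB/10)
  Stage 1: F_1 = 10^(1.22/10) = 1.324, G_1 = 10^(11.2/10) = 13.18
  Stage 2: F_2 = 10^(7.06/10) = 5.082, G_2 = 10^(−6.06/10) = 0.2477
  Stage 3: F_3 = 10^(3.69/10) = 2.339, G_3 = 10^(10.2/10) = 10.47
Friis cascade:
  F = 1.324 + (5.082 − 1)/13.18 + (2.339 − 1)/3.266 = 2.044
NF = 10 log₁₀(2.044) = 3.10 dB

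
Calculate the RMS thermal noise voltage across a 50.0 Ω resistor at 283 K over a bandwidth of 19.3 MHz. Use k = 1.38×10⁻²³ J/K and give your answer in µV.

3.88 µV

V_n = √(4kTRB)
4kTRB = 4 × 1.38×10⁻²³ × 283 × 5.00×10¹ × 1.93×10⁷ = 1.51×10⁻¹¹ V²
V_n = √(1.51×10⁻¹¹) = 3.88×10⁻⁶ V = 3.88 µV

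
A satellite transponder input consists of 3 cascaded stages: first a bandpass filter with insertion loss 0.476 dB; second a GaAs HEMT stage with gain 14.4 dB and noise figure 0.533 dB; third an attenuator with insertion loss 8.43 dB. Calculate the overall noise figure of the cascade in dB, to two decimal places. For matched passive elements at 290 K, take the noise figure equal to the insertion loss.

1.77 dB

Convert to linear (a loss of L dB is a gain of −L dB): F_i = 10^(NF_i/10), G_i = 10^(G_i,dB/10)
  Stage 1: F_1 = 10^(0.476/10) = 1.116, G_1 = 10^(−0.476/10) = 0.8962
  Stage 2: F_2 = 10^(0.533/10) = 1.131, G_2 = 10^(14.4/10) = 27.54
  Stage 3: F_3 = 10^(8.43/10) = 6.966, G_3 = 10^(−8.43/10) = 0.1435
Friis cascade:
  F = 1.116 + (1.131 − 1)/0.8962 + (6.966 − 1)/24.68 = 1.503
NF = 10 log₁₀(1.503) = 1.77 dB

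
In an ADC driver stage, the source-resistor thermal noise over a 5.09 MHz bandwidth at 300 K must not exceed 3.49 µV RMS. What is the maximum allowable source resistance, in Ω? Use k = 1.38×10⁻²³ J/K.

Johnson–Nyquist: V_n = √(4kTRB) ⇒ R = V_n² / (4kTB)
4kTB = 4 × 1.38×10⁻²³ × 300 × 5.09×10⁶ = 8.43×10⁻¹⁴
R = (3.49×10⁻⁶)² / 8.43×10⁻¹⁴ = 1.45×10² Ω = 145 Ω

145 Ω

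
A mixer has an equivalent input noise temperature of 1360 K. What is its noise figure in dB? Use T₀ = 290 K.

F = 1 + T_e/T₀ = 1 + 1360/290 = 5.68966
NF = 10 log₁₀(5.68966) = 7.55 dB

7.55 dB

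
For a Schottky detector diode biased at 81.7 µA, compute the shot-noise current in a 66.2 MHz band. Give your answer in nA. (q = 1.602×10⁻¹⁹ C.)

41.6 nA

I_n = √(2qI·B)
2qI·B = 2 × 1.602×10⁻¹⁹ × 8.17×10⁻⁵ × 6.62×10⁷ = 1.73×10⁻¹⁵ A²
I_n = √(1.73×10⁻¹⁵) = 4.16×10⁻⁸ A = 41.6 nA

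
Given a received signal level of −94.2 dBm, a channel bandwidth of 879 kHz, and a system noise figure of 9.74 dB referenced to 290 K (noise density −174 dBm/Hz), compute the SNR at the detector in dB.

Noise floor: N = −174 + 10 log₁₀(B) + NF
10 log₁₀(8.79×10⁵) = 59.44 dB
N = −174 + 59.44 + 9.74 = −104.82 dBm
SNR = P_sig − N = −94.2 − (−104.82) = 10.62 dB → 10.6 dB

10.6 dB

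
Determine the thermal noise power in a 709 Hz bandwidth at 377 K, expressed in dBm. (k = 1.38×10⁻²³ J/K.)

P_n = kTB = 1.38×10⁻²³ × 377 × 7.09×10² = 3.69×10⁻¹⁸ W
In dBm: 10 log₁₀(3.69×10⁻¹⁸ / 10⁻³) = −144.3 dBm

−144.3 dBm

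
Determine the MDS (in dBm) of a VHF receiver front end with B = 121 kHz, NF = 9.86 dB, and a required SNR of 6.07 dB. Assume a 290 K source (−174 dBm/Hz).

Sensitivity = −174 + 10 log₁₀(B) + NF + SNR_min
= −174 + 50.83 + 9.86 + 6.07
= −107.24 dBm → −107.2 dBm

−107.2 dBm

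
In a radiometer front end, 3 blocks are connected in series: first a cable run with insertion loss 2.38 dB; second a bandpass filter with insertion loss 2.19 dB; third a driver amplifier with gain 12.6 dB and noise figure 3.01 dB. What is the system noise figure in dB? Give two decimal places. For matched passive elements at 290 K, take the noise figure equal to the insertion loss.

Convert to linear (a loss of L dB is a gain of −L dB): F_i = 10^(NF_i/10), G_i = 10^(G_i,dB/10)
  Stage 1: F_1 = 10^(2.38/10) = 1.730, G_1 = 10^(−2.38/10) = 0.5781
  Stage 2: F_2 = 10^(2.19/10) = 1.656, G_2 = 10^(−2.19/10) = 0.6039
  Stage 3: F_3 = 10^(3.01/10) = 2.000, G_3 = 10^(12.6/10) = 18.20
Friis cascade:
  F = 1.730 + (1.656 − 1)/0.5781 + (2.000 − 1)/0.3491 = 5.728
NF = 10 log₁₀(5.728) = 7.58 dB

7.58 dB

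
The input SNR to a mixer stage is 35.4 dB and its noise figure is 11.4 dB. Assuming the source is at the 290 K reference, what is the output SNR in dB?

24.0 dB

By definition F = SNR_in/SNR_out, so in dB: SNR_out = SNR_in − NF
SNR_out = 35.4 − 11.4 = 24.0 dB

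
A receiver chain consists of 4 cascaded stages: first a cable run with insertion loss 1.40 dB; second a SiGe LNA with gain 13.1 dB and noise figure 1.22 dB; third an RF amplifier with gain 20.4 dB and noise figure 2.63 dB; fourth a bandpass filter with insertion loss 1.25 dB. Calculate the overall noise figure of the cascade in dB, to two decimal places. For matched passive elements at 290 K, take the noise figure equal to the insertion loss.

2.75 dB

Convert to linear (a loss of L dB is a gain of −L dB): F_i = 10^(NF_i/10), G_i = 10^(G_i,dB/10)
  Stage 1: F_1 = 10^(1.40/10) = 1.380, G_1 = 10^(−1.40/10) = 0.7244
  Stage 2: F_2 = 10^(1.22/10) = 1.324, G_2 = 10^(13.1/10) = 20.42
  Stage 3: F_3 = 10^(2.63/10) = 1.832, G_3 = 10^(20.4/10) = 109.6
  Stage 4: F_4 = 10^(1.25/10) = 1.334, G_4 = 10^(−1.25/10) = 0.7499
Friis cascade:
  F = 1.380 + (1.324 − 1)/0.7244 + (1.832 − 1)/14.79 + (1.334 − 1)/1622 = 1.885
NF = 10 log₁₀(1.885) = 2.75 dB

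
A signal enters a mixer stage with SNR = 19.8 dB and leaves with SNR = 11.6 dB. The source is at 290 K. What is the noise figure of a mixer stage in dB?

NF (dB) = SNR_in(dB) − SNR_out(dB) when the source is at T₀
NF = 19.8 − 11.6 = 8.2 dB

8.2 dB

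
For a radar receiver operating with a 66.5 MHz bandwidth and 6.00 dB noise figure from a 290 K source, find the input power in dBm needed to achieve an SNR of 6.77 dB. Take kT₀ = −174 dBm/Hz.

−83.0 dBm

Sensitivity = −174 + 10 log₁₀(B) + NF + SNR_min
= −174 + 78.23 + 6.00 + 6.77
= −83.00 dBm → −83.0 dBm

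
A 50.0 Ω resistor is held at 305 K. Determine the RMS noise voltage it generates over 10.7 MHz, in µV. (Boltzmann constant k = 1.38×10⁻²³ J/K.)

3.00 µV

V_n = √(4kTRB)
4kTRB = 4 × 1.38×10⁻²³ × 305 × 5.00×10¹ × 1.07×10⁷ = 9.01×10⁻¹² V²
V_n = √(9.01×10⁻¹²) = 3.00×10⁻⁶ V = 3.00 µV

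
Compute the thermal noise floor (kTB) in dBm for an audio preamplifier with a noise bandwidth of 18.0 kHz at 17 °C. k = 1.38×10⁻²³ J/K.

−131.4 dBm

T = 17 °C + 273.15 = 290.15 K
P_n = kTB = 1.38×10⁻²³ × 290.15 × 1.80×10⁴ = 7.21×10⁻¹⁷ W
In dBm: 10 log₁₀(7.21×10⁻¹⁷ / 10⁻³) = −131.4 dBm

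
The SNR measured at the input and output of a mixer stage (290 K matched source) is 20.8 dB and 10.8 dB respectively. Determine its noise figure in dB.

NF (dB) = SNR_in(dB) − SNR_out(dB) when the source is at T₀
NF = 20.8 − 10.8 = 10.0 dB

10.0 dB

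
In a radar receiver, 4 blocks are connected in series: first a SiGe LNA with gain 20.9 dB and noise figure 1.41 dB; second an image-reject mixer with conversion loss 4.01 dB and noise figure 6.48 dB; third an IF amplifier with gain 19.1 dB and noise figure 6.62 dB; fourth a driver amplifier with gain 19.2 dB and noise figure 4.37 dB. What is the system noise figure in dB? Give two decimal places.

Convert to linear (a loss of L dB is a gain of −L dB): F_i = 10^(NF_i/10), G_i = 10^(G_i,dB/10)
  Stage 1: F_1 = 10^(1.41/10) = 1.384, G_1 = 10^(20.9/10) = 123.0
  Stage 2: F_2 = 10^(6.48/10) = 4.446, G_2 = 10^(−4.01/10) = 0.3972
  Stage 3: F_3 = 10^(6.62/10) = 4.592, G_3 = 10^(19.1/10) = 81.28
  Stage 4: F_4 = 10^(4.37/10) = 2.735, G_4 = 10^(19.2/10) = 83.18
Friis cascade:
  F = 1.384 + (4.446 − 1)/123.0 + (4.592 − 1)/48.87 + (2.735 − 1)/3972 = 1.486
NF = 10 log₁₀(1.486) = 1.72 dB

1.72 dB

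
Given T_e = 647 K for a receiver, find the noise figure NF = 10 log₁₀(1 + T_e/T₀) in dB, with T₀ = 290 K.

5.09 dB

F = 1 + T_e/T₀ = 1 + 647/290 = 3.23103
NF = 10 log₁₀(3.23103) = 5.09 dB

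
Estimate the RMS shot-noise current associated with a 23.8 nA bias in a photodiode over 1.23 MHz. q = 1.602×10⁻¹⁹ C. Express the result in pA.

96.8 pA

I_n = √(2qI·B)
2qI·B = 2 × 1.602×10⁻¹⁹ × 2.38×10⁻⁸ × 1.23×10⁶ = 9.38×10⁻²¹ A²
I_n = √(9.38×10⁻²¹) = 9.68×10⁻¹¹ A = 96.8 pA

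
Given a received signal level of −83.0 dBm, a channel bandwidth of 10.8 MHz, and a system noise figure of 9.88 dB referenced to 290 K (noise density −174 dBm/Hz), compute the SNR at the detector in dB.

Noise floor: N = −174 + 10 log₁₀(B) + NF
10 log₁₀(1.08×10⁷) = 70.33 dB
N = −174 + 70.33 + 9.88 = −93.79 dBm
SNR = P_sig − N = −83.0 − (−93.79) = 10.79 dB → 10.8 dB

10.8 dB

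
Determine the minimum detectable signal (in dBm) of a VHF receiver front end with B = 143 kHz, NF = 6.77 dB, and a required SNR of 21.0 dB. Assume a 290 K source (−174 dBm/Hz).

Sensitivity = −174 + 10 log₁₀(B) + NF + SNR_min
= −174 + 51.55 + 6.77 + 21.0
= −94.68 dBm → −94.7 dBm

−94.7 dBm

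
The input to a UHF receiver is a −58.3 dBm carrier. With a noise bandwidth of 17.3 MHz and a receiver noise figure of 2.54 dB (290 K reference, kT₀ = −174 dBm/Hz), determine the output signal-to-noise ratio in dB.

40.8 dB

Noise floor: N = −174 + 10 log₁₀(B) + NF
10 log₁₀(1.73×10⁷) = 72.38 dB
N = −174 + 72.38 + 2.54 = −99.08 dBm
SNR = P_sig − N = −58.3 − (−99.08) = 40.78 dB → 40.8 dB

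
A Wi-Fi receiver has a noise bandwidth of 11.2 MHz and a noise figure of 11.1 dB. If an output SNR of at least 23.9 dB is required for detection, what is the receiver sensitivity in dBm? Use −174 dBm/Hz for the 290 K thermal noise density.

−68.5 dBm

Sensitivity = −174 + 10 log₁₀(B) + NF + SNR_min
= −174 + 70.49 + 11.1 + 23.9
= −68.51 dBm → −68.5 dBm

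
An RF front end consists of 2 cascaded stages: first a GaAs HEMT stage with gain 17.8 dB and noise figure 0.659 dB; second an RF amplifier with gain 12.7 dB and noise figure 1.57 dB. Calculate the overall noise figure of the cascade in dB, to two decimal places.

Convert to linear (a loss of L dB is a gain of −L dB): F_i = 10^(NF_i/10), G_i = 10^(G_i,dB/10)
  Stage 1: F_1 = 10^(0.659/10) = 1.164, G_1 = 10^(17.8/10) = 60.26
  Stage 2: F_2 = 10^(1.57/10) = 1.435, G_2 = 10^(12.7/10) = 18.62
Friis cascade:
  F = 1.164 + (1.435 − 1)/60.26 = 1.171
NF = 10 log₁₀(1.171) = 0.69 dB

0.69 dB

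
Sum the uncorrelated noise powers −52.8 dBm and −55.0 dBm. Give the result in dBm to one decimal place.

−50.8 dBm

Convert to linear, add, convert back:
P₁ = 5.25×10⁻⁹ W, P₂ = 3.16×10⁻⁹ W
P_tot = 8.41×10⁻⁹ W → 10 log₁₀(P_tot / 10⁻³) = −50.8 dBm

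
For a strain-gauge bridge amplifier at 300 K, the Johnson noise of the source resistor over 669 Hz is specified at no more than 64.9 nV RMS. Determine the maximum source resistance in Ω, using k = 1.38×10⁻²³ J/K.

Johnson–Nyquist: V_n = √(4kTRB) ⇒ R = V_n² / (4kTB)
4kTB = 4 × 1.38×10⁻²³ × 300 × 6.69×10² = 1.11×10⁻¹⁷
R = (6.49×10⁻⁸)² / 1.11×10⁻¹⁷ = 3.80×10² Ω = 380 Ω

380 Ω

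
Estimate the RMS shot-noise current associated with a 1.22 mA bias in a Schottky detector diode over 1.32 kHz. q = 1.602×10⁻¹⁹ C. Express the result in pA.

718 pA

I_n = √(2qI·B)
2qI·B = 2 × 1.602×10⁻¹⁹ × 1.22×10⁻³ × 1.32×10³ = 5.16×10⁻¹⁹ A²
I_n = √(5.16×10⁻¹⁹) = 7.18×10⁻¹⁰ A = 718 pA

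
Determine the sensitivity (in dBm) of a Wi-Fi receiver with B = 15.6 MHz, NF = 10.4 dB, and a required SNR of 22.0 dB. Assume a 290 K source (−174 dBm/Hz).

Sensitivity = −174 + 10 log₁₀(B) + NF + SNR_min
= −174 + 71.93 + 10.4 + 22.0
= −69.67 dBm → −69.7 dBm

−69.7 dBm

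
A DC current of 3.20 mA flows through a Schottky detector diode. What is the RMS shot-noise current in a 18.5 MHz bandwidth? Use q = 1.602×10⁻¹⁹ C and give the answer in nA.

138 nA

I_n = √(2qI·B)
2qI·B = 2 × 1.602×10⁻¹⁹ × 3.20×10⁻³ × 1.85×10⁷ = 1.90×10⁻¹⁴ A²
I_n = √(1.90×10⁻¹⁴) = 1.38×10⁻⁷ A = 138 nA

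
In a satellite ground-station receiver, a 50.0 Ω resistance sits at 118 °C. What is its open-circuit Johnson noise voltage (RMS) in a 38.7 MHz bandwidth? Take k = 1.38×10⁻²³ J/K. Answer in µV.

6.46 µV

T = 118 °C + 273.15 = 391.15 K
V_n = √(4kTRB)
4kTRB = 4 × 1.38×10⁻²³ × 391.15 × 5.00×10¹ × 3.87×10⁷ = 4.18×10⁻¹¹ V²
V_n = √(4.18×10⁻¹¹) = 6.46×10⁻⁶ V = 6.46 µV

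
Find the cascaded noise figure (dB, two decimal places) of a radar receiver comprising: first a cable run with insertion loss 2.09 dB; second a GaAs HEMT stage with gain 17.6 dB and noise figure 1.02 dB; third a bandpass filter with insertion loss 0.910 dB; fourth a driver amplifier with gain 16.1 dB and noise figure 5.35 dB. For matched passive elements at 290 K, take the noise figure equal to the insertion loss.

Convert to linear (a loss of L dB is a gain of −L dB): F_i = 10^(NF_i/10), G_i = 10^(G_i,dB/10)
  Stage 1: F_1 = 10^(2.09/10) = 1.618, G_1 = 10^(−2.09/10) = 0.6180
  Stage 2: F_2 = 10^(1.02/10) = 1.265, G_2 = 10^(17.6/10) = 57.54
  Stage 3: F_3 = 10^(0.910/10) = 1.233, G_3 = 10^(−0.910/10) = 0.8110
  Stage 4: F_4 = 10^(5.35/10) = 3.428, G_4 = 10^(16.1/10) = 40.74
Friis cascade:
  F = 1.618 + (1.265 − 1)/0.6180 + (1.233 − 1)/35.56 + (3.428 − 1)/28.84 = 2.137
NF = 10 log₁₀(2.137) = 3.30 dB

3.30 dB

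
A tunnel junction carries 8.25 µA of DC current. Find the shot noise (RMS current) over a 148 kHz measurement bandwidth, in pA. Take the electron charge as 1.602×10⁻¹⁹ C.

I_n = √(2qI·B)
2qI·B = 2 × 1.602×10⁻¹⁹ × 8.25×10⁻⁶ × 1.48×10⁵ = 3.91×10⁻¹⁹ A²
I_n = √(3.91×10⁻¹⁹) = 6.25×10⁻¹⁰ A = 625 pA

625 pA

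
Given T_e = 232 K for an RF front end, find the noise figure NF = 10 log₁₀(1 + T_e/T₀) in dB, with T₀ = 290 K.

2.55 dB

F = 1 + T_e/T₀ = 1 + 232/290 = 1.8
NF = 10 log₁₀(1.8) = 2.55 dB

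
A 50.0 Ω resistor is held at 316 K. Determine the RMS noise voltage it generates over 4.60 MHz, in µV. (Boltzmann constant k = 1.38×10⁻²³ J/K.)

2.00 µV

V_n = √(4kTRB)
4kTRB = 4 × 1.38×10⁻²³ × 316 × 5.00×10¹ × 4.60×10⁶ = 4.01×10⁻¹² V²
V_n = √(4.01×10⁻¹²) = 2.00×10⁻⁶ V = 2.00 µV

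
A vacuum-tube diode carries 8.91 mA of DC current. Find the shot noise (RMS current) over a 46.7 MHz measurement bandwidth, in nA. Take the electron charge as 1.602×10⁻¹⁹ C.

365 nA

I_n = √(2qI·B)
2qI·B = 2 × 1.602×10⁻¹⁹ × 8.91×10⁻³ × 4.67×10⁷ = 1.33×10⁻¹³ A²
I_n = √(1.33×10⁻¹³) = 3.65×10⁻⁷ A = 365 nA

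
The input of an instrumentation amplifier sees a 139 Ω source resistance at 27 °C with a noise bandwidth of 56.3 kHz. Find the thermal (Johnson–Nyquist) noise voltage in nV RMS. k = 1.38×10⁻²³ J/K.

T = 27 °C + 273.15 = 300.15 K
V_n = √(4kTRB)
4kTRB = 4 × 1.38×10⁻²³ × 300.15 × 1.39×10² × 5.63×10⁴ = 1.30×10⁻¹³ V²
V_n = √(1.30×10⁻¹³) = 3.60×10⁻⁷ V = 360 nV

360 nV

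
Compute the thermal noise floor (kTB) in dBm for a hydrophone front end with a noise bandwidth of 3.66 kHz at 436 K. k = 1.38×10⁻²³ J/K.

P_n = kTB = 1.38×10⁻²³ × 436 × 3.66×10³ = 2.20×10⁻¹⁷ W
In dBm: 10 log₁₀(2.20×10⁻¹⁷ / 10⁻³) = −136.6 dBm

−136.6 dBm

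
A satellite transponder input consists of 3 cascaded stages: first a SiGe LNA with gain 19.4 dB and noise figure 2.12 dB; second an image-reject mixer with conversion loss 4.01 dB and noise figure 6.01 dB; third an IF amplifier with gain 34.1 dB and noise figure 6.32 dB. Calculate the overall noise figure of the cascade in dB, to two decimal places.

Convert to linear (a loss of L dB is a gain of −L dB): F_i = 10^(NF_i/10), G_i = 10^(G_i,dB/10)
  Stage 1: F_1 = 10^(2.12/10) = 1.629, G_1 = 10^(19.4/10) = 87.10
  Stage 2: F_2 = 10^(6.01/10) = 3.990, G_2 = 10^(−4.01/10) = 0.3972
  Stage 3: F_3 = 10^(6.32/10) = 4.285, G_3 = 10^(34.1/10) = 2570
Friis cascade:
  F = 1.629 + (3.990 − 1)/87.10 + (4.285 − 1)/34.59 = 1.759
NF = 10 log₁₀(1.759) = 2.45 dB

2.45 dB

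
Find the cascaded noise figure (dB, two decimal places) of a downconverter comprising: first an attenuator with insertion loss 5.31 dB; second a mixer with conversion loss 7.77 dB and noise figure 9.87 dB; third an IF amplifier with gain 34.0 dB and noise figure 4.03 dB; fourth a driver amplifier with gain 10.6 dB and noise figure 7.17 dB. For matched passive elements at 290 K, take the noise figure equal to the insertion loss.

Convert to linear (a loss of L dB is a gain of −L dB): F_i = 10^(NF_i/10), G_i = 10^(G_i,dB/10)
  Stage 1: F_1 = 10^(5.31/10) = 3.396, G_1 = 10^(−5.31/10) = 0.2944
  Stage 2: F_2 = 10^(9.87/10) = 9.705, G_2 = 10^(−7.77/10) = 0.1671
  Stage 3: F_3 = 10^(4.03/10) = 2.529, G_3 = 10^(34.0/10) = 2512
  Stage 4: F_4 = 10^(7.17/10) = 5.212, G_4 = 10^(10.6/10) = 11.48
Friis cascade:
  F = 3.396 + (9.705 − 1)/0.2944 + (2.529 − 1)/0.04920 + (5.212 − 1)/123.6 = 64.08
NF = 10 log₁₀(64.08) = 18.07 dB

18.07 dB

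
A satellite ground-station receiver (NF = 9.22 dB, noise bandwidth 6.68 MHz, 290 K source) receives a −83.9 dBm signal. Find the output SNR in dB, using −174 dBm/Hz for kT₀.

12.6 dB

Noise floor: N = −174 + 10 log₁₀(B) + NF
10 log₁₀(6.68×10⁶) = 68.25 dB
N = −174 + 68.25 + 9.22 = −96.53 dBm
SNR = P_sig − N = −83.9 − (−96.53) = 12.63 dB → 12.6 dB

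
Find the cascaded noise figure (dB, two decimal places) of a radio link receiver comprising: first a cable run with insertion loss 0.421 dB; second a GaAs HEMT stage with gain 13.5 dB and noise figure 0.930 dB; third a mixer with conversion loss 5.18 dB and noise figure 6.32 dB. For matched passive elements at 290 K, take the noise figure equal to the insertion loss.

Convert to linear (a loss of L dB is a gain of −L dB): F_i = 10^(NF_i/10), G_i = 10^(G_i,dB/10)
  Stage 1: F_1 = 10^(0.421/10) = 1.102, G_1 = 10^(−0.421/10) = 0.9076
  Stage 2: F_2 = 10^(0.930/10) = 1.239, G_2 = 10^(13.5/10) = 22.39
  Stage 3: F_3 = 10^(6.32/10) = 4.285, G_3 = 10^(−5.18/10) = 0.3034
Friis cascade:
  F = 1.102 + (1.239 − 1)/0.9076 + (4.285 − 1)/20.32 = 1.527
NF = 10 log₁₀(1.527) = 1.84 dB

1.84 dB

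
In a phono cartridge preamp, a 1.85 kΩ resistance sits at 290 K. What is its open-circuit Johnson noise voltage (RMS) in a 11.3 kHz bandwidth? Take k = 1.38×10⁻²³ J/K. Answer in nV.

578 nV

V_n = √(4kTRB)
4kTRB = 4 × 1.38×10⁻²³ × 290 × 1.85×10³ × 1.13×10⁴ = 3.35×10⁻¹³ V²
V_n = √(3.35×10⁻¹³) = 5.78×10⁻⁷ V = 578 nV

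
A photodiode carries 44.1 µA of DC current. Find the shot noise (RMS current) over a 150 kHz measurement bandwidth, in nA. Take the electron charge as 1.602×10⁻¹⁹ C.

I_n = √(2qI·B)
2qI·B = 2 × 1.602×10⁻¹⁹ × 4.41×10⁻⁵ × 1.50×10⁵ = 2.12×10⁻¹⁸ A²
I_n = √(2.12×10⁻¹⁸) = 1.46×10⁻⁹ A = 1.46 nA

1.46 nA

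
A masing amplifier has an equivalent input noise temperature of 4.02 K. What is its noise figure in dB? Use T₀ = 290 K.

0.060 dB

F = 1 + T_e/T₀ = 1 + 4.02/290 = 1.01386
NF = 10 log₁₀(1.01386) = 0.060 dB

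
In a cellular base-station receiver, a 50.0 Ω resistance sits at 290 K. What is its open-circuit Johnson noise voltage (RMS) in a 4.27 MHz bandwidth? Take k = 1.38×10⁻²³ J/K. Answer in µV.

1.85 µV

V_n = √(4kTRB)
4kTRB = 4 × 1.38×10⁻²³ × 290 × 5.00×10¹ × 4.27×10⁶ = 3.42×10⁻¹² V²
V_n = √(3.42×10⁻¹²) = 1.85×10⁻⁶ V = 1.85 µV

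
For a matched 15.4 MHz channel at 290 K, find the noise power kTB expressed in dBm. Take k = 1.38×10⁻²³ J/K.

P_n = kTB = 1.38×10⁻²³ × 290 × 1.54×10⁷ = 6.16×10⁻¹⁴ W
In dBm: 10 log₁₀(6.16×10⁻¹⁴ / 10⁻³) = −102.1 dBm

−102.1 dBm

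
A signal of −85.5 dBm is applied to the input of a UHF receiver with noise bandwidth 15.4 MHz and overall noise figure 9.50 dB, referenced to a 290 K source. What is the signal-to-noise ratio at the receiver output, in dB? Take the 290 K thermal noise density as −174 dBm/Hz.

7.1 dB

Noise floor: N = −174 + 10 log₁₀(B) + NF
10 log₁₀(1.54×10⁷) = 71.88 dB
N = −174 + 71.88 + 9.50 = −92.62 dBm
SNR = P_sig − N = −85.5 − (−92.62) = 7.12 dB → 7.1 dB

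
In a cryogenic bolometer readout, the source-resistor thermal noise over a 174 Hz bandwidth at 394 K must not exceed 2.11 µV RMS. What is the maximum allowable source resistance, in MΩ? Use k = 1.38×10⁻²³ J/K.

1.18 MΩ

Johnson–Nyquist: V_n = √(4kTRB) ⇒ R = V_n² / (4kTB)
4kTB = 4 × 1.38×10⁻²³ × 394 × 1.74×10² = 3.78×10⁻¹⁸
R = (2.11×10⁻⁶)² / 3.78×10⁻¹⁸ = 1.18×10⁶ Ω = 1.18 MΩ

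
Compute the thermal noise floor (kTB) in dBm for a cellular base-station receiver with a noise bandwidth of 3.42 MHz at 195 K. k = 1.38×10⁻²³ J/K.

P_n = kTB = 1.38×10⁻²³ × 195 × 3.42×10⁶ = 9.20×10⁻¹⁵ W
In dBm: 10 log₁₀(9.20×10⁻¹⁵ / 10⁻³) = −110.4 dBm

−110.4 dBm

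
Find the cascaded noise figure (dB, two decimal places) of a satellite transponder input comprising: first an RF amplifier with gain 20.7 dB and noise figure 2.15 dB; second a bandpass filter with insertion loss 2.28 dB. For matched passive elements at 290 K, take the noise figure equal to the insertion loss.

Convert to linear (a loss of L dB is a gain of −L dB): F_i = 10^(NF_i/10), G_i = 10^(G_i,dB/10)
  Stage 1: F_1 = 10^(2.15/10) = 1.641, G_1 = 10^(20.7/10) = 117.5
  Stage 2: F_2 = 10^(2.28/10) = 1.690, G_2 = 10^(−2.28/10) = 0.5916
Friis cascade:
  F = 1.641 + (1.690 − 1)/117.5 = 1.646
NF = 10 log₁₀(1.646) = 2.17 dB

2.17 dB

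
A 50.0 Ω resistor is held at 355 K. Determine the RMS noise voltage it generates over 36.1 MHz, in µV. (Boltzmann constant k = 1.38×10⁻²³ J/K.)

5.95 µV

V_n = √(4kTRB)
4kTRB = 4 × 1.38×10⁻²³ × 355 × 5.00×10¹ × 3.61×10⁷ = 3.54×10⁻¹¹ V²
V_n = √(3.54×10⁻¹¹) = 5.95×10⁻⁶ V = 5.95 µV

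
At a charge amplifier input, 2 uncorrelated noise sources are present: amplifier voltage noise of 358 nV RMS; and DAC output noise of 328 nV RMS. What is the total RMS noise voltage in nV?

Uncorrelated sources add in power (mean-square): V_tot = √(ΣV_i²)
V_tot = √[(3.58×10⁻⁷)² + (3.28×10⁻⁷)²] = 4.86×10⁻⁷ V = 486 nV

486 nV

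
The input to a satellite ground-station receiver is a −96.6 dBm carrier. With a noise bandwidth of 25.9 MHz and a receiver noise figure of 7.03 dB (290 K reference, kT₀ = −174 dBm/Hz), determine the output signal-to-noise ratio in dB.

−3.8 dB

Noise floor: N = −174 + 10 log₁₀(B) + NF
10 log₁₀(2.59×10⁷) = 74.13 dB
N = −174 + 74.13 + 7.03 = −92.84 dBm
SNR = P_sig − N = −96.6 − (−92.84) = −3.76 dB → −3.8 dB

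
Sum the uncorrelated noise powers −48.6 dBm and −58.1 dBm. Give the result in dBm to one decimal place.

Convert to linear, add, convert back:
P₁ = 1.38×10⁻⁸ W, P₂ = 1.55×10⁻⁹ W
P_tot = 1.54×10⁻⁸ W → 10 log₁₀(P_tot / 10⁻³) = −48.1 dBm

−48.1 dBm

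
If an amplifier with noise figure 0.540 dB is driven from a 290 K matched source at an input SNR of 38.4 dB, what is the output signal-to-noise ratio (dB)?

37.860 dB

By definition F = SNR_in/SNR_out, so in dB: SNR_out = SNR_in − NF
SNR_out = 38.4 − 0.540 = 37.860 dB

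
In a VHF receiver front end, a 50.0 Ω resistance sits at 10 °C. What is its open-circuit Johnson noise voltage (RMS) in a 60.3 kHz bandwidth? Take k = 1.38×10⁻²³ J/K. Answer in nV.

T = 10 °C + 273.15 = 283.15 K
V_n = √(4kTRB)
4kTRB = 4 × 1.38×10⁻²³ × 283.15 × 5.00×10¹ × 6.03×10⁴ = 4.71×10⁻¹⁴ V²
V_n = √(4.71×10⁻¹⁴) = 2.17×10⁻⁷ V = 217 nV

217 nV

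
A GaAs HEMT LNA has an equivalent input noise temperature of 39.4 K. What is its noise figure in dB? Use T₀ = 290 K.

0.553 dB

F = 1 + T_e/T₀ = 1 + 39.4/290 = 1.13586
NF = 10 log₁₀(1.13586) = 0.553 dB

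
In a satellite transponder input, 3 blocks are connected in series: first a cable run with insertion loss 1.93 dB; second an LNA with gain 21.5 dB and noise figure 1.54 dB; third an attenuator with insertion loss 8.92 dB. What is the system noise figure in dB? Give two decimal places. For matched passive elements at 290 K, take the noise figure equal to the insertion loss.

Convert to linear (a loss of L dB is a gain of −L dB): F_i = 10^(NF_i/10), G_i = 10^(G_i,dB/10)
  Stage 1: F_1 = 10^(1.93/10) = 1.560, G_1 = 10^(−1.93/10) = 0.6412
  Stage 2: F_2 = 10^(1.54/10) = 1.426, G_2 = 10^(21.5/10) = 141.3
  Stage 3: F_3 = 10^(8.92/10) = 7.798, G_3 = 10^(−8.92/10) = 0.1282
Friis cascade:
  F = 1.560 + (1.426 − 1)/0.6412 + (7.798 − 1)/90.57 = 2.298
NF = 10 log₁₀(2.298) = 3.61 dB

3.61 dB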